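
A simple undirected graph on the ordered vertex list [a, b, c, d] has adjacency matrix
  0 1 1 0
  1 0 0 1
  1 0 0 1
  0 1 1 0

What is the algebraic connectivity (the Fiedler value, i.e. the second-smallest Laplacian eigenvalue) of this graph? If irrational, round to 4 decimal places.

2

Each diagonal entry of L is the vertex degree and each off-diagonal entry is -1 where an edge is present, 0 otherwise; in the order [a, b, c, d] the diagonal is [2, 2, 2, 2]. The sorted Laplacian eigenvalues are [0, 2, 2, 4]; the algebraic connectivity is the second entry, 2.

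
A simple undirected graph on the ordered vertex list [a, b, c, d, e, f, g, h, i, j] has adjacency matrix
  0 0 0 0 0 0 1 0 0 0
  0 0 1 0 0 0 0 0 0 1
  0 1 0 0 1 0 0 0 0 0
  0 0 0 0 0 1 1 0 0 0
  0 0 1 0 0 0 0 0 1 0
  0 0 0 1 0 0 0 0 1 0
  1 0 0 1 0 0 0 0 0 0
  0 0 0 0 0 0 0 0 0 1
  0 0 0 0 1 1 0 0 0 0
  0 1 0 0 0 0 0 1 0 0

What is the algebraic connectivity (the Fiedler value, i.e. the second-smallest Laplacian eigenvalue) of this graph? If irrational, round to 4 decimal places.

0.0979

Reading degrees in the order [a, b, c, d, e, f, g, h, i, j] gives [1, 2, 2, 2, 2, 2, 2, 1, 2, 2]; set D = diag(1, 2, 2, 2, 2, 2, 2, 1, 2, 2) and form L = D - A. The smallest Laplacian eigenvalue is always 0. The next one, lambda_2 = 0.0979, measures how hard the graph is to disconnect: larger values mean better connectivity. The largest eigenvalue, 3.9021, is at most the vertex count 10. There is one zero in the spectrum, matching the 1 component.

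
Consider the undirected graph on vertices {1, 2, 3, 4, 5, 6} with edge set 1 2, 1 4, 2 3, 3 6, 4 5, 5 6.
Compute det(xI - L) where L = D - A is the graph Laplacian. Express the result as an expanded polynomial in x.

Each diagonal entry of L is the vertex degree and each off-diagonal entry is -1 where an edge is present, 0 otherwise; in the order [1, 2, 3, 4, 5, 6] the diagonal is [2, 2, 2, 2, 2, 2]. L has integer entries, so p(x) = det(xI - L) has integer coefficients. Expanding the determinant yields x^6 - 12x^5 + 54x^4 - 112x^3 + 105x^2 - 36x. The constant term is 0 because L is singular (the all-ones vector lies in its kernel).

x^6 - 12x^5 + 54x^4 - 112x^3 + 105x^2 - 36x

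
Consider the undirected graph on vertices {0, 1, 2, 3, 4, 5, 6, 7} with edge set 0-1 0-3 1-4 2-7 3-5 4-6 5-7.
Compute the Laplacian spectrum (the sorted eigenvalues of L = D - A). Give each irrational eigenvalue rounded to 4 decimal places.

[0, 0.1522, 0.5858, 1.2346, 2, 2.7654, 3.4142, 3.8478]

Reading degrees in the order [0, 1, 2, 3, 4, 5, 6, 7] gives [2, 2, 1, 2, 2, 2, 1, 2]; set D = diag(2, 2, 1, 2, 2, 2, 1, 2) and form L = D - A. Since every row of L sums to 0, the all-ones vector is in the kernel and 0 is an eigenvalue. The single zero eigenvalue shows the graph is connected. The eigenvalues sum to 14, which equals trace(L) = 2|E|.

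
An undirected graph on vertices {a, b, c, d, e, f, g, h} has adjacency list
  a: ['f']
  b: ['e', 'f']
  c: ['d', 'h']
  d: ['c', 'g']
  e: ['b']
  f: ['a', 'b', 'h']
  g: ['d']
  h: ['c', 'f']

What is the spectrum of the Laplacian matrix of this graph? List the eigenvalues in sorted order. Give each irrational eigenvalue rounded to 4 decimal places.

Reading degrees in the order [a, b, c, d, e, f, g, h] gives [1, 2, 2, 2, 1, 3, 1, 2]; set D = diag(1, 2, 2, 2, 1, 3, 1, 2) and form L = D - A. Diagonalising L (or applying a numerical eigensolver to the 8x8 matrix) gives the spectrum above. The single zero eigenvalue shows the graph is connected. By the matrix-tree theorem the graph has (1/8) * product of the nonzero eigenvalues = 1 spanning tree.

[0, 0.1864, 0.5858, 1, 2, 2.4707, 3.4142, 4.3429]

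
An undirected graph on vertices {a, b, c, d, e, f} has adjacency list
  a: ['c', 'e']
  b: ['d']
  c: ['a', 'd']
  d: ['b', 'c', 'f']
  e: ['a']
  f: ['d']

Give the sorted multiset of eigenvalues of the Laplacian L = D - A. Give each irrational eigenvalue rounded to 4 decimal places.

[0, 0.3249, 1, 1.4608, 3, 4.2143]

Each diagonal entry of L is the vertex degree and each off-diagonal entry is -1 where an edge is present, 0 otherwise; in the order [a, b, c, d, e, f] the diagonal is [2, 1, 2, 3, 1, 1]. L is symmetric positive semidefinite, so every eigenvalue is real and nonnegative. The single zero eigenvalue shows the graph is connected. The eigenvalues sum to 10, which equals trace(L) = 2|E|.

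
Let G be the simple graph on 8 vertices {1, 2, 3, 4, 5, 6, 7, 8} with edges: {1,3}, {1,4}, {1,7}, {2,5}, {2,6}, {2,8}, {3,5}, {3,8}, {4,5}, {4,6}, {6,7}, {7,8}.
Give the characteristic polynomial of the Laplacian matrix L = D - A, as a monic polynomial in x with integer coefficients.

Each diagonal entry of L is the vertex degree and each off-diagonal entry is -1 where an edge is present, 0 otherwise; in the order [1, 2, 3, 4, 5, 6, 7, 8] the diagonal is [3, 3, 3, 3, 3, 3, 3, 3]. L has integer entries, so p(x) = det(xI - L) has integer coefficients. Expanding the determinant yields x^8 - 24x^7 + 240x^6 - 1296x^5 + 4080x^4 - 7488x^3 + 7424x^2 - 3072x. The coefficient of x^7 equals -trace(L) = -24, matching the sum of degrees. The largest eigenvalue, 6, is at most the vertex count 8.

x^8 - 24x^7 + 240x^6 - 1296x^5 + 4080x^4 - 7488x^3 + 7424x^2 - 3072x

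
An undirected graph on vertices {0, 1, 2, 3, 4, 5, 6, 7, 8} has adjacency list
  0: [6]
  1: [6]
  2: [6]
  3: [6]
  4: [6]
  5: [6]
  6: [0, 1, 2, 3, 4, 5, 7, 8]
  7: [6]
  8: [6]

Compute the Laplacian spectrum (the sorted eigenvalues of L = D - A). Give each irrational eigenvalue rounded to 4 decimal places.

With the vertex order [0, 1, 2, 3, 4, 5, 6, 7, 8], the degrees are [1, 1, 1, 1, 1, 1, 8, 1, 1], giving D = diag(1, 1, 1, 1, 1, 1, 8, 1, 1) and L = D - A. Since every row of L sums to 0, the all-ones vector is in the kernel and 0 is an eigenvalue. The eigenvalues sum to 16, which equals trace(L) = 2|E|.

[0, 1, 1, 1, 1, 1, 1, 1, 9]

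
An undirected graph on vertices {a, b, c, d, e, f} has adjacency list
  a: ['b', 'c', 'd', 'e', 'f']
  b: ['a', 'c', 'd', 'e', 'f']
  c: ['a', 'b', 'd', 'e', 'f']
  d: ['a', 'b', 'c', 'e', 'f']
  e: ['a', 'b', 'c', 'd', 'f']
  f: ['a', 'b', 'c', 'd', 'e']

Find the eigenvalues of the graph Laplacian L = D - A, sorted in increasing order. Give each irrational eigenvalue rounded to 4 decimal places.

[0, 6, 6, 6, 6, 6]

With the vertex order [a, b, c, d, e, f], the degrees are [5, 5, 5, 5, 5, 5], giving D = diag(5, 5, 5, 5, 5, 5) and L = D - A. L is symmetric positive semidefinite, so every eigenvalue is real and nonnegative. By the matrix-tree theorem the graph has (1/6) * product of the nonzero eigenvalues = 1296 spanning trees.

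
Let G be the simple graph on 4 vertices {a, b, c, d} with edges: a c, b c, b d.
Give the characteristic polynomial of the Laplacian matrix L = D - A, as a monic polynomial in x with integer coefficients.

With the vertex order [a, b, c, d], the degrees are [1, 2, 2, 1], giving D = diag(1, 2, 2, 1) and L = D - A. L has integer entries, so p(x) = det(xI - L) has integer coefficients. Expanding the determinant yields x^4 - 6x^3 + 10x^2 - 4x. The constant term is 0 because L is singular (the all-ones vector lies in its kernel). By the matrix-tree theorem the graph has (1/4) * product of the nonzero eigenvalues = 1 spanning tree.

x^4 - 6x^3 + 10x^2 - 4x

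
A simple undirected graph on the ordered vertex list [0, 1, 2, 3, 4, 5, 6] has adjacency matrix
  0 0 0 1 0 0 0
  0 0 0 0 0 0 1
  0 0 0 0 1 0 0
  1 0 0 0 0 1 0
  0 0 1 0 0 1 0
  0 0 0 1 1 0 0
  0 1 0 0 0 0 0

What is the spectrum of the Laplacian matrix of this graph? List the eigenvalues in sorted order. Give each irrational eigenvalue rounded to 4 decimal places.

Each diagonal entry of L is the vertex degree and each off-diagonal entry is -1 where an edge is present, 0 otherwise; in the order [0, 1, 2, 3, 4, 5, 6] the diagonal is [1, 1, 1, 2, 2, 2, 1]. Diagonalising L (or applying a numerical eigensolver to the 7x7 matrix) gives the spectrum above. The 2 zero eigenvalues correspond to the 2 connected components. The largest eigenvalue, 3.6180, is at most the vertex count 7.

[0, 0, 0.3820, 1.3820, 2, 2.6180, 3.6180]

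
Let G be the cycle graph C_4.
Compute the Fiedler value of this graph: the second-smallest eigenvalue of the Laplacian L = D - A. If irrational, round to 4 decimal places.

2

The graph has 4 vertices and degree multiset [2, 2, 2, 2]; D is the diagonal matrix of degrees and L = D - A. The sorted Laplacian eigenvalues are [0, 2, 2, 4]; the algebraic connectivity is the second entry, 2. There is one zero in the spectrum, matching the 1 component. The largest eigenvalue, 4, is at most the vertex count 4.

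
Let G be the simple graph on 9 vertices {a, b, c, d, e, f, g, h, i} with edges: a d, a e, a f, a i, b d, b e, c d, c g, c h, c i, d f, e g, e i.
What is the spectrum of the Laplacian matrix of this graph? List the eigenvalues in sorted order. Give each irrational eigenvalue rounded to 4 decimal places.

Reading degrees in the order [a, b, c, d, e, f, g, h, i] gives [4, 2, 4, 4, 4, 2, 2, 1, 3]; set D = diag(4, 2, 4, 4, 4, 2, 2, 1, 3) and form L = D - A. L is symmetric positive semidefinite, so every eigenvalue is real and nonnegative. The eigenvalues sum to 26, which equals trace(L) = 2|E|.

[0, 0.7540, 1.3929, 1.8072, 2.3657, 3.5728, 4.4432, 5.6139, 6.0503]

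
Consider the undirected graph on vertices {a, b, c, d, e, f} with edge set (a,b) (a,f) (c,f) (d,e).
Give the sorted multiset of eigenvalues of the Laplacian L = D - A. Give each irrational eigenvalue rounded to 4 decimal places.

[0, 0, 0.5858, 2, 2, 3.4142]

With the vertex order [a, b, c, d, e, f], the degrees are [2, 1, 1, 1, 1, 2], giving D = diag(2, 1, 1, 1, 1, 2) and L = D - A. L is symmetric positive semidefinite, so every eigenvalue is real and nonnegative. The 2 zero eigenvalues correspond to the 2 connected components. The eigenvalues sum to 8, which equals trace(L) = 2|E|.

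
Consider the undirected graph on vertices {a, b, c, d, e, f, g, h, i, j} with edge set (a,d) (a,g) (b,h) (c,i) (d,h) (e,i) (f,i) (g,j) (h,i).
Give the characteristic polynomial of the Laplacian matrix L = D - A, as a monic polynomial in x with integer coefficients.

x^10 - 18x^9 + 132x^8 - 514x^7 + 1163x^6 - 1576x^5 + 1270x^4 - 578x^3 + 130x^2 - 10x

Each diagonal entry of L is the vertex degree and each off-diagonal entry is -1 where an edge is present, 0 otherwise; in the order [a, b, c, d, e, f, g, h, i, j] the diagonal is [2, 1, 1, 2, 1, 1, 2, 3, 4, 1]. L has integer entries, so p(x) = det(xI - L) has integer coefficients. Expanding the determinant yields x^10 - 18x^9 + 132x^8 - 514x^7 + 1163x^6 - 1576x^5 + 1270x^4 - 578x^3 + 130x^2 - 10x. Since p(0) = det(-L) = 0, x divides p(x).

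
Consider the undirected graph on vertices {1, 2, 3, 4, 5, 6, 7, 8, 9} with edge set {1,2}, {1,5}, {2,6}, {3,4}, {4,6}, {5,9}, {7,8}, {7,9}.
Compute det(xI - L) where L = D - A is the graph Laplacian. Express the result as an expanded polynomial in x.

x^9 - 16x^8 + 105x^7 - 364x^6 + 715x^5 - 792x^4 + 462x^3 - 120x^2 + 9x

Reading degrees in the order [1, 2, 3, 4, 5, 6, 7, 8, 9] gives [2, 2, 1, 2, 2, 2, 2, 1, 2]; set D = diag(2, 2, 1, 2, 2, 2, 2, 1, 2) and form L = D - A. Computing det(xI - L) by cofactor expansion (or equivalently via sum-over-permutations) gives x^9 - 16x^8 + 105x^7 - 364x^6 + 715x^5 - 792x^4 + 462x^3 - 120x^2 + 9x. Since p(0) = det(-L) = 0, x divides p(x). There is one zero in the spectrum, matching the 1 component.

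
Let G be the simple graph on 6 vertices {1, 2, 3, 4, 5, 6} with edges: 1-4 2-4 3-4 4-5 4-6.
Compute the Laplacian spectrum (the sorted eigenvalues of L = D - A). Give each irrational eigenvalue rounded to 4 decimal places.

Reading degrees in the order [1, 2, 3, 4, 5, 6] gives [1, 1, 1, 5, 1, 1]; set D = diag(1, 1, 1, 5, 1, 1) and form L = D - A. The multiplicity of 0 as a Laplacian eigenvalue equals the number of connected components. By the matrix-tree theorem the graph has (1/6) * product of the nonzero eigenvalues = 1 spanning tree.

[0, 1, 1, 1, 1, 6]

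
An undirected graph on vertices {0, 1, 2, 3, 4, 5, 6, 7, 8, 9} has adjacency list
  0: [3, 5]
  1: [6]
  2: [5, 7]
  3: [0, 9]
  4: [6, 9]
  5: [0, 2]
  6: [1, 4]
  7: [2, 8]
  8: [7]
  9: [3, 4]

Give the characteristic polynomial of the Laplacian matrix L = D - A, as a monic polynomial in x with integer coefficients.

x^10 - 18x^9 + 136x^8 - 560x^7 + 1365x^6 - 2002x^5 + 1716x^4 - 792x^3 + 165x^2 - 10x

Reading degrees in the order [0, 1, 2, 3, 4, 5, 6, 7, 8, 9] gives [2, 1, 2, 2, 2, 2, 2, 2, 1, 2]; set D = diag(2, 1, 2, 2, 2, 2, 2, 2, 1, 2) and form L = D - A. L has integer entries, so p(x) = det(xI - L) has integer coefficients. Expanding the determinant yields x^10 - 18x^9 + 136x^8 - 560x^7 + 1365x^6 - 2002x^5 + 1716x^4 - 792x^3 + 165x^2 - 10x. The coefficient of x^9 equals -trace(L) = -18, matching the sum of degrees. The eigenvalues sum to 18, which equals trace(L) = 2|E|.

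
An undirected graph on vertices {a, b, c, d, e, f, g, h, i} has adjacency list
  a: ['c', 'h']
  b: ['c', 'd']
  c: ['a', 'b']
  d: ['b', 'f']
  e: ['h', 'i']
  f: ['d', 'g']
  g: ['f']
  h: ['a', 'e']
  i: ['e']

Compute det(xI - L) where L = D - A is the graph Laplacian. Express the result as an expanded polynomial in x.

With the vertex order [a, b, c, d, e, f, g, h, i], the degrees are [2, 2, 2, 2, 2, 2, 1, 2, 1], giving D = diag(2, 2, 2, 2, 2, 2, 1, 2, 1) and L = D - A. Computing det(xI - L) by cofactor expansion (or equivalently via sum-over-permutations) gives x^9 - 16x^8 + 105x^7 - 364x^6 + 715x^5 - 792x^4 + 462x^3 - 120x^2 + 9x. The constant term is 0 because L is singular (the all-ones vector lies in its kernel). By the matrix-tree theorem the graph has (1/9) * product of the nonzero eigenvalues = 1 spanning tree.

x^9 - 16x^8 + 105x^7 - 364x^6 + 715x^5 - 792x^4 + 462x^3 - 120x^2 + 9x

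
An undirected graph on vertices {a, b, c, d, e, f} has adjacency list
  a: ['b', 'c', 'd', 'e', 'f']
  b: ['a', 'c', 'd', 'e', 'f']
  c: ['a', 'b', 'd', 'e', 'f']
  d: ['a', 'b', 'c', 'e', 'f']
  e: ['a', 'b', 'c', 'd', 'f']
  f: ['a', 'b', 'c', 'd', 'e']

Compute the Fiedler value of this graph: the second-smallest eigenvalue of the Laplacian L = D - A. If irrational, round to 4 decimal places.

Reading degrees in the order [a, b, c, d, e, f] gives [5, 5, 5, 5, 5, 5]; set D = diag(5, 5, 5, 5, 5, 5) and form L = D - A. The smallest Laplacian eigenvalue is always 0. The next one, lambda_2 = 6, measures how hard the graph is to disconnect: larger values mean better connectivity. The largest eigenvalue, 6, is at most the vertex count 6.

6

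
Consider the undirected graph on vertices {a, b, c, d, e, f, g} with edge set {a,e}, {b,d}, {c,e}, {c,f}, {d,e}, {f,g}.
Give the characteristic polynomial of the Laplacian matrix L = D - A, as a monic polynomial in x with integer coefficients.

x^7 - 12x^6 + 54x^5 - 114x^4 + 115x^3 - 50x^2 + 7x

Reading degrees in the order [a, b, c, d, e, f, g] gives [1, 1, 2, 2, 3, 2, 1]; set D = diag(1, 1, 2, 2, 3, 2, 1) and form L = D - A. L has integer entries, so p(x) = det(xI - L) has integer coefficients. Expanding the determinant yields x^7 - 12x^6 + 54x^5 - 114x^4 + 115x^3 - 50x^2 + 7x. Since p(0) = det(-L) = 0, x divides p(x).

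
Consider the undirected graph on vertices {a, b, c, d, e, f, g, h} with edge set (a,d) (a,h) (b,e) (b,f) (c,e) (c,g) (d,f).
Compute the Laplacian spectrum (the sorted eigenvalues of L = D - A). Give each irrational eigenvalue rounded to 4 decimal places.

Each diagonal entry of L is the vertex degree and each off-diagonal entry is -1 where an edge is present, 0 otherwise; in the order [a, b, c, d, e, f, g, h] the diagonal is [2, 2, 2, 2, 2, 2, 1, 1]. Since every row of L sums to 0, the all-ones vector is in the kernel and 0 is an eigenvalue. The largest eigenvalue, 3.8478, is at most the vertex count 8.

[0, 0.1522, 0.5858, 1.2346, 2, 2.7654, 3.4142, 3.8478]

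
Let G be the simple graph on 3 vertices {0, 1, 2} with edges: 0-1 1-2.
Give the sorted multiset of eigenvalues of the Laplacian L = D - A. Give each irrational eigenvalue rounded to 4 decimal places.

With the vertex order [0, 1, 2], the degrees are [1, 2, 1], giving D = diag(1, 2, 1) and L = D - A. The multiplicity of 0 as a Laplacian eigenvalue equals the number of connected components.

[0, 1, 3]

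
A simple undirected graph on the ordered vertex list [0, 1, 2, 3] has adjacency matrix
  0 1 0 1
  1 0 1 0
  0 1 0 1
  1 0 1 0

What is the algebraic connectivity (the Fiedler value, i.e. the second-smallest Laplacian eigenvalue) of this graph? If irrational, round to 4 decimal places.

With the vertex order [0, 1, 2, 3], the degrees are [2, 2, 2, 2], giving D = diag(2, 2, 2, 2) and L = D - A. The sorted Laplacian eigenvalues are [0, 2, 2, 4]; the algebraic connectivity is the second entry, 2. There is one zero in the spectrum, matching the 1 component. By the matrix-tree theorem the graph has (1/4) * product of the nonzero eigenvalues = 4 spanning trees.

2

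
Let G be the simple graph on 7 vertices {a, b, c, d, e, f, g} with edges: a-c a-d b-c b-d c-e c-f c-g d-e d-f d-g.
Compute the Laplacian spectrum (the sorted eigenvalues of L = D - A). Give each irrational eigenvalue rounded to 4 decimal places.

[0, 2, 2, 2, 2, 5, 7]

Each diagonal entry of L is the vertex degree and each off-diagonal entry is -1 where an edge is present, 0 otherwise; in the order [a, b, c, d, e, f, g] the diagonal is [2, 2, 5, 5, 2, 2, 2]. L is symmetric positive semidefinite, so every eigenvalue is real and nonnegative. The single zero eigenvalue shows the graph is connected. The eigenvalues sum to 20, which equals trace(L) = 2|E|.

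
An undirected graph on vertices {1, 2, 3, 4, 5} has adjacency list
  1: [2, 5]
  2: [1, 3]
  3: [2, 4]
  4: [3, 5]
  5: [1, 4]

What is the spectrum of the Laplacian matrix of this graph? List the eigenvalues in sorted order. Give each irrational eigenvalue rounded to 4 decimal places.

With the vertex order [1, 2, 3, 4, 5], the degrees are [2, 2, 2, 2, 2], giving D = diag(2, 2, 2, 2, 2) and L = D - A. Diagonalising L (or applying a numerical eigensolver to the 5x5 matrix) gives the spectrum above. The eigenvalues sum to 10, which equals trace(L) = 2|E|.

[0, 1.3820, 1.3820, 3.6180, 3.6180]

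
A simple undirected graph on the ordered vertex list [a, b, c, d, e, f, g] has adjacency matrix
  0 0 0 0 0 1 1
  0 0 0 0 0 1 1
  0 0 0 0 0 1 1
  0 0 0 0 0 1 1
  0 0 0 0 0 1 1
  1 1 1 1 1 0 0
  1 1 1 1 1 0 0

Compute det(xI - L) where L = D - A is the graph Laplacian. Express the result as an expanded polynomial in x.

x^7 - 20x^6 + 155x^5 - 600x^4 + 1240x^3 - 1312x^2 + 560x

Reading degrees in the order [a, b, c, d, e, f, g] gives [2, 2, 2, 2, 2, 5, 5]; set D = diag(2, 2, 2, 2, 2, 5, 5) and form L = D - A. L has integer entries, so p(x) = det(xI - L) has integer coefficients. Expanding the determinant yields x^7 - 20x^6 + 155x^5 - 600x^4 + 1240x^3 - 1312x^2 + 560x. The coefficient of x^6 equals -trace(L) = -20, matching the sum of degrees. The largest eigenvalue, 7, is at most the vertex count 7.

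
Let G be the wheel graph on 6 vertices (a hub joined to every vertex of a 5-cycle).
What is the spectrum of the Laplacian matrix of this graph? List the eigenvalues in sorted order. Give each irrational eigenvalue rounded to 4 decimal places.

[0, 2.3820, 2.3820, 4.6180, 4.6180, 6]

The graph has 6 vertices and degree multiset [5, 3, 3, 3, 3, 3]; D is the diagonal matrix of degrees and L = D - A. The multiplicity of 0 as a Laplacian eigenvalue equals the number of connected components. The single zero eigenvalue shows the graph is connected. There is one zero in the spectrum, matching the 1 component.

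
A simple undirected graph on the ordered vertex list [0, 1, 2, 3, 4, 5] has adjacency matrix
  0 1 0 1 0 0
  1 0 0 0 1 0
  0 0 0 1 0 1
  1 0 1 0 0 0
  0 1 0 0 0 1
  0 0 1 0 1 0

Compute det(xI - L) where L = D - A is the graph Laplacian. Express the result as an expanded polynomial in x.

Each diagonal entry of L is the vertex degree and each off-diagonal entry is -1 where an edge is present, 0 otherwise; in the order [0, 1, 2, 3, 4, 5] the diagonal is [2, 2, 2, 2, 2, 2]. Computing det(xI - L) by cofactor expansion (or equivalently via sum-over-permutations) gives x^6 - 12x^5 + 54x^4 - 112x^3 + 105x^2 - 36x. The coefficient of x^5 equals -trace(L) = -12, matching the sum of degrees. There is one zero in the spectrum, matching the 1 component.

x^6 - 12x^5 + 54x^4 - 112x^3 + 105x^2 - 36x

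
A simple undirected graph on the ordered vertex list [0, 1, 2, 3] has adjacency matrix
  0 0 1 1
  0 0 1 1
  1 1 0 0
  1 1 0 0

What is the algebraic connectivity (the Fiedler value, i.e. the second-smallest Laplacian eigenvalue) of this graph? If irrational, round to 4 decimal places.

2

Reading degrees in the order [0, 1, 2, 3] gives [2, 2, 2, 2]; set D = diag(2, 2, 2, 2) and form L = D - A. Computing the eigenvalues of L and sorting gives [0, 2, 2, 4]. The Fiedler value lambda_2 = 2 is strictly positive, so the graph is connected. By the matrix-tree theorem the graph has (1/4) * product of the nonzero eigenvalues = 4 spanning trees.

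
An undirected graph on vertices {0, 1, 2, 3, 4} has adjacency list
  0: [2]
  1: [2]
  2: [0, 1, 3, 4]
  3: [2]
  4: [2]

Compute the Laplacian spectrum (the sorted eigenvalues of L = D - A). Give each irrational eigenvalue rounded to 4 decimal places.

Each diagonal entry of L is the vertex degree and each off-diagonal entry is -1 where an edge is present, 0 otherwise; in the order [0, 1, 2, 3, 4] the diagonal is [1, 1, 4, 1, 1]. L is symmetric positive semidefinite, so every eigenvalue is real and nonnegative. There is one zero in the spectrum, matching the 1 component.

[0, 1, 1, 1, 5]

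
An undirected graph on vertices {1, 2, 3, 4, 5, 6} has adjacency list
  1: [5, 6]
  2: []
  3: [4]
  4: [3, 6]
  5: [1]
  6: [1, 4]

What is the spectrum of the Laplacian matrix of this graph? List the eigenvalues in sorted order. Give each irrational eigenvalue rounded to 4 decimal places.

Each diagonal entry of L is the vertex degree and each off-diagonal entry is -1 where an edge is present, 0 otherwise; in the order [1, 2, 3, 4, 5, 6] the diagonal is [2, 0, 1, 2, 1, 2]. L is symmetric positive semidefinite, so every eigenvalue is real and nonnegative. The 2 zero eigenvalues correspond to the 2 connected components. There are 2 zeros in the spectrum, matching the 2 components.

[0, 0, 0.3820, 1.3820, 2.6180, 3.6180]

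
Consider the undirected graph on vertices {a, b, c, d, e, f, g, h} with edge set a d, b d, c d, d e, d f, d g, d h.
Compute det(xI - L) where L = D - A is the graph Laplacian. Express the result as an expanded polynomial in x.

Each diagonal entry of L is the vertex degree and each off-diagonal entry is -1 where an edge is present, 0 otherwise; in the order [a, b, c, d, e, f, g, h] the diagonal is [1, 1, 1, 7, 1, 1, 1, 1]. L has integer entries, so p(x) = det(xI - L) has integer coefficients. Expanding the determinant yields x^8 - 14x^7 + 63x^6 - 140x^5 + 175x^4 - 126x^3 + 49x^2 - 8x. The coefficient of x^7 equals -trace(L) = -14, matching the sum of degrees. The eigenvalues sum to 14, which equals trace(L) = 2|E|.

x^8 - 14x^7 + 63x^6 - 140x^5 + 175x^4 - 126x^3 + 49x^2 - 8x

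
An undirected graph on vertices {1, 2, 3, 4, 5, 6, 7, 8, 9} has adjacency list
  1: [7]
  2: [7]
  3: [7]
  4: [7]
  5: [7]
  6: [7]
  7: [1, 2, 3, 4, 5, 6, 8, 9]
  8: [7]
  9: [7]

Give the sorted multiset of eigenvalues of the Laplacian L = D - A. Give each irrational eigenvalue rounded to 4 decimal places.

Each diagonal entry of L is the vertex degree and each off-diagonal entry is -1 where an edge is present, 0 otherwise; in the order [1, 2, 3, 4, 5, 6, 7, 8, 9] the diagonal is [1, 1, 1, 1, 1, 1, 8, 1, 1]. Diagonalising L (or applying a numerical eigensolver to the 9x9 matrix) gives the spectrum above. The single zero eigenvalue shows the graph is connected.

[0, 1, 1, 1, 1, 1, 1, 1, 9]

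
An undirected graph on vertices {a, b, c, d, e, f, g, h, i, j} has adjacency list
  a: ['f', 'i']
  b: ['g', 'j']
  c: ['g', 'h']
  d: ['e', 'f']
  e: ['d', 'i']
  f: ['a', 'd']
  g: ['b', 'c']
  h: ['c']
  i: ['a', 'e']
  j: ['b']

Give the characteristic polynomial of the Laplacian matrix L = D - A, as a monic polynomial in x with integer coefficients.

With the vertex order [a, b, c, d, e, f, g, h, i, j], the degrees are [2, 2, 2, 2, 2, 2, 2, 1, 2, 1], giving D = diag(2, 2, 2, 2, 2, 2, 2, 1, 2, 1) and L = D - A. L has integer entries, so p(x) = det(xI - L) has integer coefficients. Expanding the determinant yields x^10 - 18x^9 + 136x^8 - 560x^7 + 1365x^6 - 2000x^5 + 1700x^4 - 750x^3 + 125x^2. The constant term is 0 because L is singular (the all-ones vector lies in its kernel).

x^10 - 18x^9 + 136x^8 - 560x^7 + 1365x^6 - 2000x^5 + 1700x^4 - 750x^3 + 125x^2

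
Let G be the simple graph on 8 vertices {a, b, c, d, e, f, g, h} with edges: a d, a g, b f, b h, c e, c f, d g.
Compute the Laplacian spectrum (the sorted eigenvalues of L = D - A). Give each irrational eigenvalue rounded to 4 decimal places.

[0, 0, 0.3820, 1.3820, 2.6180, 3, 3, 3.6180]

Reading degrees in the order [a, b, c, d, e, f, g, h] gives [2, 2, 2, 2, 1, 2, 2, 1]; set D = diag(2, 2, 2, 2, 1, 2, 2, 1) and form L = D - A. The multiplicity of 0 as a Laplacian eigenvalue equals the number of connected components. The 2 zero eigenvalues correspond to the 2 connected components. The largest eigenvalue, 3.6180, is at most the vertex count 8. There are 2 zeros in the spectrum, matching the 2 components.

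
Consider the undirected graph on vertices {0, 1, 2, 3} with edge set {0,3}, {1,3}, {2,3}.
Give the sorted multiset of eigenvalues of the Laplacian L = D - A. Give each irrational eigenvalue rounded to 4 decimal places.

Each diagonal entry of L is the vertex degree and each off-diagonal entry is -1 where an edge is present, 0 otherwise; in the order [0, 1, 2, 3] the diagonal is [1, 1, 1, 3]. L is symmetric positive semidefinite, so every eigenvalue is real and nonnegative. By the matrix-tree theorem the graph has (1/4) * product of the nonzero eigenvalues = 1 spanning tree. There is one zero in the spectrum, matching the 1 component.

[0, 1, 1, 4]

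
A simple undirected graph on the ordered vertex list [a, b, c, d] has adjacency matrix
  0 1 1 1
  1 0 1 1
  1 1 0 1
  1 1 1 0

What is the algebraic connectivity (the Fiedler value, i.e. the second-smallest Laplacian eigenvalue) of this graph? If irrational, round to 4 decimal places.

Reading degrees in the order [a, b, c, d] gives [3, 3, 3, 3]; set D = diag(3, 3, 3, 3) and form L = D - A. The smallest Laplacian eigenvalue is always 0. The next one, lambda_2 = 4, measures how hard the graph is to disconnect: larger values mean better connectivity.

4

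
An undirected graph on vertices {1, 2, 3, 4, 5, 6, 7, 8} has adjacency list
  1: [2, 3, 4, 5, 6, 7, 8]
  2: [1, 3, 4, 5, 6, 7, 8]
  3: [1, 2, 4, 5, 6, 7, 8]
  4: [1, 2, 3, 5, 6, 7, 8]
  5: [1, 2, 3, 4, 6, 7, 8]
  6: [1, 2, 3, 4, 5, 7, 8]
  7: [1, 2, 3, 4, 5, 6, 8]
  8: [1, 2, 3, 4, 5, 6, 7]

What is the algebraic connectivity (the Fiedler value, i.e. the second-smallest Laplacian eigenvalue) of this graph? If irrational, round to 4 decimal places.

Each diagonal entry of L is the vertex degree and each off-diagonal entry is -1 where an edge is present, 0 otherwise; in the order [1, 2, 3, 4, 5, 6, 7, 8] the diagonal is [7, 7, 7, 7, 7, 7, 7, 7]. The sorted Laplacian eigenvalues are [0, 8, 8, 8, 8, 8, 8, 8]; the algebraic connectivity is the second entry, 8. There is one zero in the spectrum, matching the 1 component.

8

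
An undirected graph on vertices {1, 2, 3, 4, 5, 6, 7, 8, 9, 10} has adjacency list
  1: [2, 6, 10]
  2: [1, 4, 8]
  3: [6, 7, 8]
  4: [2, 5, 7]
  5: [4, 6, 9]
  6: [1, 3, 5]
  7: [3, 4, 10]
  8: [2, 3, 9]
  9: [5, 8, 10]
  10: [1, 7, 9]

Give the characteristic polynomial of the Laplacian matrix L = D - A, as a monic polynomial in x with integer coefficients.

x^10 - 30x^9 + 390x^8 - 2880x^7 + 13305x^6 - 39882x^5 + 77640x^4 - 94800x^3 + 66000x^2 - 20000x

With the vertex order [1, 2, 3, 4, 5, 6, 7, 8, 9, 10], the degrees are [3, 3, 3, 3, 3, 3, 3, 3, 3, 3], giving D = diag(3, 3, 3, 3, 3, 3, 3, 3, 3, 3) and L = D - A. Computing det(xI - L) by cofactor expansion (or equivalently via sum-over-permutations) gives x^10 - 30x^9 + 390x^8 - 2880x^7 + 13305x^6 - 39882x^5 + 77640x^4 - 94800x^3 + 66000x^2 - 20000x. The coefficient of x^9 equals -trace(L) = -30, matching the sum of degrees. The largest eigenvalue, 5, is at most the vertex count 10. By the matrix-tree theorem the graph has (1/10) * product of the nonzero eigenvalues = 2000 spanning trees.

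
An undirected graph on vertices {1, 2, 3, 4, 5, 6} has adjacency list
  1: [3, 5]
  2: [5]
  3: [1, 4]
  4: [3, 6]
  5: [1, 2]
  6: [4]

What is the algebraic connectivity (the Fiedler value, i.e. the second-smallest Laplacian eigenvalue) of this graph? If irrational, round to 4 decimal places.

With the vertex order [1, 2, 3, 4, 5, 6], the degrees are [2, 1, 2, 2, 2, 1], giving D = diag(2, 1, 2, 2, 2, 1) and L = D - A. The smallest Laplacian eigenvalue is always 0. The next one, lambda_2 = 0.2679, measures how hard the graph is to disconnect: larger values mean better connectivity. The eigenvalues sum to 10, which equals trace(L) = 2|E|.

0.2679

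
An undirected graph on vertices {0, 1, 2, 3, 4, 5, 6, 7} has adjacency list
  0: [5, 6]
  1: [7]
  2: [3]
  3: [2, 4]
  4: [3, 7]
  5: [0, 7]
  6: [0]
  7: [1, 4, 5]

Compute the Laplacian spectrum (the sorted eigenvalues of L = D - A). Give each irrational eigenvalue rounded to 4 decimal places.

Reading degrees in the order [0, 1, 2, 3, 4, 5, 6, 7] gives [2, 1, 1, 2, 2, 2, 1, 3]; set D = diag(2, 1, 1, 2, 2, 2, 1, 3) and form L = D - A. Since every row of L sums to 0, the all-ones vector is in the kernel and 0 is an eigenvalue. There is one zero in the spectrum, matching the 1 component.

[0, 0.1981, 0.4915, 1.3204, 1.5550, 2.8258, 3.2470, 4.3623]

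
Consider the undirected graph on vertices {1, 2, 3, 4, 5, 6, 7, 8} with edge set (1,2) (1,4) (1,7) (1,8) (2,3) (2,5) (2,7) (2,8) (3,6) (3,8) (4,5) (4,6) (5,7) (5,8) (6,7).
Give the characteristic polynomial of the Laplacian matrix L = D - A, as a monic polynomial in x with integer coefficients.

x^8 - 30x^7 + 377x^6 - 2570x^5 + 10256x^4 - 23946x^3 + 30280x^2 - 16000x

Reading degrees in the order [1, 2, 3, 4, 5, 6, 7, 8] gives [4, 5, 3, 3, 4, 3, 4, 4]; set D = diag(4, 5, 3, 3, 4, 3, 4, 4) and form L = D - A. L has integer entries, so p(x) = det(xI - L) has integer coefficients. Expanding the determinant yields x^8 - 30x^7 + 377x^6 - 2570x^5 + 10256x^4 - 23946x^3 + 30280x^2 - 16000x. The coefficient of x^7 equals -trace(L) = -30, matching the sum of degrees. There is one zero in the spectrum, matching the 1 component. By the matrix-tree theorem the graph has (1/8) * product of the nonzero eigenvalues = 2000 spanning trees.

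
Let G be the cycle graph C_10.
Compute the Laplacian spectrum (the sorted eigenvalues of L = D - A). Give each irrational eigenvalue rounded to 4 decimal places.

[0, 0.3820, 0.3820, 1.3820, 1.3820, 2.6180, 2.6180, 3.6180, 3.6180, 4]

The graph has 10 vertices and degree multiset [2, 2, 2, 2, 2, 2, 2, 2, 2, 2]; D is the diagonal matrix of degrees and L = D - A. Since every row of L sums to 0, the all-ones vector is in the kernel and 0 is an eigenvalue. The single zero eigenvalue shows the graph is connected. The eigenvalues sum to 20, which equals trace(L) = 2|E|.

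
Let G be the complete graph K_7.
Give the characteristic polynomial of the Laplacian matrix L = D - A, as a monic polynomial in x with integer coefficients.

x^7 - 42x^6 + 735x^5 - 6860x^4 + 36015x^3 - 100842x^2 + 117649x

The graph has 7 vertices and degree multiset [6, 6, 6, 6, 6, 6, 6]; D is the diagonal matrix of degrees and L = D - A. L has integer entries, so p(x) = det(xI - L) has integer coefficients. Expanding the determinant yields x^7 - 42x^6 + 735x^5 - 6860x^4 + 36015x^3 - 100842x^2 + 117649x. The constant term is 0 because L is singular (the all-ones vector lies in its kernel). By the matrix-tree theorem the graph has (1/7) * product of the nonzero eigenvalues = 16807 spanning trees. The largest eigenvalue, 7, is at most the vertex count 7.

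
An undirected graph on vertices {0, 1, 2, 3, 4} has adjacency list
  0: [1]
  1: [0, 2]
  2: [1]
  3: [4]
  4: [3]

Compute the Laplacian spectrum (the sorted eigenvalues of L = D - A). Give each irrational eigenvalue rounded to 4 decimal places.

Each diagonal entry of L is the vertex degree and each off-diagonal entry is -1 where an edge is present, 0 otherwise; in the order [0, 1, 2, 3, 4] the diagonal is [1, 2, 1, 1, 1]. Diagonalising L (or applying a numerical eigensolver to the 5x5 matrix) gives the spectrum above. The 2 zero eigenvalues correspond to the 2 connected components.

[0, 0, 1, 2, 3]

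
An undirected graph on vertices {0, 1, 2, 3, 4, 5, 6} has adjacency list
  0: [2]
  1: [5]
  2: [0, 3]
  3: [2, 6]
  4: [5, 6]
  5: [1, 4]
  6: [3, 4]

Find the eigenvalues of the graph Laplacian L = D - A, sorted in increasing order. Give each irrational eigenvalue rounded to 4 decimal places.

With the vertex order [0, 1, 2, 3, 4, 5, 6], the degrees are [1, 1, 2, 2, 2, 2, 2], giving D = diag(1, 1, 2, 2, 2, 2, 2) and L = D - A. Diagonalising L (or applying a numerical eigensolver to the 7x7 matrix) gives the spectrum above. The single zero eigenvalue shows the graph is connected. There is one zero in the spectrum, matching the 1 component.

[0, 0.1981, 0.7530, 1.5550, 2.4450, 3.2470, 3.8019]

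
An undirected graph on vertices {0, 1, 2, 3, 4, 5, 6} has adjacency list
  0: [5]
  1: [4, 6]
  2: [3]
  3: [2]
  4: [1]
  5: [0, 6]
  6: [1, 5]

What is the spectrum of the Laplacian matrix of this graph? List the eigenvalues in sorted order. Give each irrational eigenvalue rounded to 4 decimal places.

With the vertex order [0, 1, 2, 3, 4, 5, 6], the degrees are [1, 2, 1, 1, 1, 2, 2], giving D = diag(1, 2, 1, 1, 1, 2, 2) and L = D - A. The multiplicity of 0 as a Laplacian eigenvalue equals the number of connected components. The 2 zero eigenvalues correspond to the 2 connected components.

[0, 0, 0.3820, 1.3820, 2, 2.6180, 3.6180]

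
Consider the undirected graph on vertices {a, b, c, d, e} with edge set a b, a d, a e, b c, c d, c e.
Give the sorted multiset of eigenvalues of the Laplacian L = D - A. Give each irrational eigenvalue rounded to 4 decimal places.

[0, 2, 2, 3, 5]

With the vertex order [a, b, c, d, e], the degrees are [3, 2, 3, 2, 2], giving D = diag(3, 2, 3, 2, 2) and L = D - A. Since every row of L sums to 0, the all-ones vector is in the kernel and 0 is an eigenvalue. The single zero eigenvalue shows the graph is connected.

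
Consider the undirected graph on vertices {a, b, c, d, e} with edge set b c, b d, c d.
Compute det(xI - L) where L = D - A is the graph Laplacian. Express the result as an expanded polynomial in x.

With the vertex order [a, b, c, d, e], the degrees are [0, 2, 2, 2, 0], giving D = diag(0, 2, 2, 2, 0) and L = D - A. The eigenvalues of L are [0, 0, 0, 3, 3]; the characteristic polynomial is the product of (x - lambda_i), which multiplies out to x^5 - 6x^4 + 9x^3. Since p(0) = det(-L) = 0, x divides p(x).

x^5 - 6x^4 + 9x^3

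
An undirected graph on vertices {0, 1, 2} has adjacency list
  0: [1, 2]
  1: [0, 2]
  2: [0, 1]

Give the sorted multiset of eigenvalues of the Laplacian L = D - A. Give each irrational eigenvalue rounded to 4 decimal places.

[0, 3, 3]

Reading degrees in the order [0, 1, 2] gives [2, 2, 2]; set D = diag(2, 2, 2) and form L = D - A. Diagonalising L (or applying a numerical eigensolver to the 3x3 matrix) gives the spectrum above. The single zero eigenvalue shows the graph is connected. The eigenvalues sum to 6, which equals trace(L) = 2|E|.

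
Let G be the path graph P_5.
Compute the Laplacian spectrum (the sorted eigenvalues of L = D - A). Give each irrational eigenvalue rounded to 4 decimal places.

The graph has 5 vertices and degree multiset [2, 2, 2, 1, 1]; D is the diagonal matrix of degrees and L = D - A. L is symmetric positive semidefinite, so every eigenvalue is real and nonnegative. The single zero eigenvalue shows the graph is connected. The largest eigenvalue, 3.6180, is at most the vertex count 5.

[0, 0.3820, 1.3820, 2.6180, 3.6180]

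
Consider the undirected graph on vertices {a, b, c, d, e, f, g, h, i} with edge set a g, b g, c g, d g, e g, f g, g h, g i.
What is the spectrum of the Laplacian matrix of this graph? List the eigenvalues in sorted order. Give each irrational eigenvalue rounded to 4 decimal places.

With the vertex order [a, b, c, d, e, f, g, h, i], the degrees are [1, 1, 1, 1, 1, 1, 8, 1, 1], giving D = diag(1, 1, 1, 1, 1, 1, 8, 1, 1) and L = D - A. L is symmetric positive semidefinite, so every eigenvalue is real and nonnegative.

[0, 1, 1, 1, 1, 1, 1, 1, 9]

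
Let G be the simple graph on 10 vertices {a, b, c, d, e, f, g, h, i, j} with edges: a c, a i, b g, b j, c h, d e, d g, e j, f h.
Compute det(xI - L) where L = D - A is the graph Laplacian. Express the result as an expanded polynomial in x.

Each diagonal entry of L is the vertex degree and each off-diagonal entry is -1 where an edge is present, 0 otherwise; in the order [a, b, c, d, e, f, g, h, i, j] the diagonal is [2, 2, 2, 2, 2, 1, 2, 2, 1, 2]. Computing det(xI - L) by cofactor expansion (or equivalently via sum-over-permutations) gives x^10 - 18x^9 + 136x^8 - 560x^7 + 1365x^6 - 2000x^5 + 1700x^4 - 750x^3 + 125x^2. Since p(0) = det(-L) = 0, x divides p(x).

x^10 - 18x^9 + 136x^8 - 560x^7 + 1365x^6 - 2000x^5 + 1700x^4 - 750x^3 + 125x^2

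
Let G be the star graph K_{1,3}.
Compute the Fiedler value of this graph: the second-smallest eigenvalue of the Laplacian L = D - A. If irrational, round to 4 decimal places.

The graph has 4 vertices and degree multiset [3, 1, 1, 1]; D is the diagonal matrix of degrees and L = D - A. Computing the eigenvalues of L and sorting gives [0, 1, 1, 4]. The Fiedler value lambda_2 = 1 is strictly positive, so the graph is connected. By the matrix-tree theorem the graph has (1/4) * product of the nonzero eigenvalues = 1 spanning tree.

1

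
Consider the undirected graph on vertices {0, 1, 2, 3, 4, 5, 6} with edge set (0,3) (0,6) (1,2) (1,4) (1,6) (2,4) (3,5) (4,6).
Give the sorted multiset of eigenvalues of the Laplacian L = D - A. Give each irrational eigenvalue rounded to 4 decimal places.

[0, 0.2765, 1.3323, 2.5219, 3.2920, 4, 4.5772]

With the vertex order [0, 1, 2, 3, 4, 5, 6], the degrees are [2, 3, 2, 2, 3, 1, 3], giving D = diag(2, 3, 2, 2, 3, 1, 3) and L = D - A. Since every row of L sums to 0, the all-ones vector is in the kernel and 0 is an eigenvalue. The single zero eigenvalue shows the graph is connected. By the matrix-tree theorem the graph has (1/7) * product of the nonzero eigenvalues = 8 spanning trees.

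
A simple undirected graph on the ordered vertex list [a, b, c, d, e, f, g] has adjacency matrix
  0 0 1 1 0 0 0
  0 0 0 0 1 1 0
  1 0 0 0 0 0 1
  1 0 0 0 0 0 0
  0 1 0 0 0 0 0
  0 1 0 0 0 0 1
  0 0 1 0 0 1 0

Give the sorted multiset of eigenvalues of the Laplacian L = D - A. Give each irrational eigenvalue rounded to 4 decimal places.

With the vertex order [a, b, c, d, e, f, g], the degrees are [2, 2, 2, 1, 1, 2, 2], giving D = diag(2, 2, 2, 1, 1, 2, 2) and L = D - A. Diagonalising L (or applying a numerical eigensolver to the 7x7 matrix) gives the spectrum above. The single zero eigenvalue shows the graph is connected. The largest eigenvalue, 3.8019, is at most the vertex count 7.

[0, 0.1981, 0.7530, 1.5550, 2.4450, 3.2470, 3.8019]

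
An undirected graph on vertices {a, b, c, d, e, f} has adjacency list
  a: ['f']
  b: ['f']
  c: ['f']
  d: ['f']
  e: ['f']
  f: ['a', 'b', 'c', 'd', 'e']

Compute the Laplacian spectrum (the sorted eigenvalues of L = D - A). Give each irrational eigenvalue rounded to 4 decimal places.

[0, 1, 1, 1, 1, 6]

With the vertex order [a, b, c, d, e, f], the degrees are [1, 1, 1, 1, 1, 5], giving D = diag(1, 1, 1, 1, 1, 5) and L = D - A. Since every row of L sums to 0, the all-ones vector is in the kernel and 0 is an eigenvalue. The largest eigenvalue, 6, is at most the vertex count 6.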